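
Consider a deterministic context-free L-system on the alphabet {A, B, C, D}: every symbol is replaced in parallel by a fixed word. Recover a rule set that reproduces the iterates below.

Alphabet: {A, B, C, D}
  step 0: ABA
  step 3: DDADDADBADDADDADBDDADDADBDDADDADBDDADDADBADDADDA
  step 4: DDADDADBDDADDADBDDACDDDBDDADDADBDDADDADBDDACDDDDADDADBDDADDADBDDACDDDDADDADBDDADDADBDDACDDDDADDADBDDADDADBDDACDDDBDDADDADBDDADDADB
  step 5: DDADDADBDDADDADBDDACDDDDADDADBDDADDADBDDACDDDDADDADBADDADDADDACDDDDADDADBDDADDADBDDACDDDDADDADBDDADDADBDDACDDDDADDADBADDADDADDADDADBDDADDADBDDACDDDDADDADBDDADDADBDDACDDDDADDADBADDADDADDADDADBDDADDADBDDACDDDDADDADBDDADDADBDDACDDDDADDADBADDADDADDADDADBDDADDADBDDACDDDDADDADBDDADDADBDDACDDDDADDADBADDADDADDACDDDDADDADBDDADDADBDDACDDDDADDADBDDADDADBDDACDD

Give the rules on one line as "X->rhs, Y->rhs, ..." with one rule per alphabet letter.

  step 4 ⇒ step 5: DDADDADBDDADDADBDDACDDDBDDADDADBDDADDADBDDACDDDDADDADBDDADDADBDDACDDDDADDADBDDADDADBDDACDDDDADDADBDDADDADBDDACDDDBDDADDADBDDADDADB ⇒ DDA·DDA·DB·DDA·DDA·DB·DDA·CDD·DDA·DDA·DB·DDA·DDA·DB·DDA·CDD·DDA·DDA·DB·A·DDA·DDA·DDA·CDD·DDA·DDA·DB·DDA·DDA·DB·DDA·CDD·DDA·DDA·DB·DDA·DDA·DB·DDA·CDD·DDA·DDA·DB·A·DDA·DDA·DDA·DDA·DB·DDA·DDA·DB·DDA·CDD·DDA·DDA·DB·DDA·DDA·DB·DDA·CDD·DDA·DDA·DB·A·DDA·DDA·DDA·DDA·DB·DDA·DDA·DB·DDA·CDD·DDA·DDA·DB·DDA·DDA·DB·DDA·CDD·DDA·DDA·DB·A·DDA·DDA·DDA·DDA·DB·DDA·DDA·DB·DDA·CDD·DDA·DDA·DB·DDA·DDA·DB·DDA·CDD·DDA·DDA·DB·A·DDA·DDA·DDA·CDD·DDA·DDA·DB·DDA·DDA·DB·DDA·CDD·DDA·DDA·DB·DDA·DDA·DB·DDA·CDD
    A ↦ DB
    B ↦ CDD
    C ↦ A
    D ↦ DDA

A->DB, B->CDD, C->A, D->DDA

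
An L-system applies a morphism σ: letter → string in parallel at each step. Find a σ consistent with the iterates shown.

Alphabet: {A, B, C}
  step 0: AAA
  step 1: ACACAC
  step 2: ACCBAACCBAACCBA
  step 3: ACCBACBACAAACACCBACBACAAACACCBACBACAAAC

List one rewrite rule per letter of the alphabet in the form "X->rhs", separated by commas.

A->AC, B->CAA, C->CBA

  step 2 ⇒ step 3: ACCBAACCBAACCBA ⇒ AC·CBA·CBA·CAA·AC·AC·CBA·CBA·CAA·AC·AC·CBA·CBA·CAA·AC
    A ↦ AC
    B ↦ CAA
    C ↦ CBA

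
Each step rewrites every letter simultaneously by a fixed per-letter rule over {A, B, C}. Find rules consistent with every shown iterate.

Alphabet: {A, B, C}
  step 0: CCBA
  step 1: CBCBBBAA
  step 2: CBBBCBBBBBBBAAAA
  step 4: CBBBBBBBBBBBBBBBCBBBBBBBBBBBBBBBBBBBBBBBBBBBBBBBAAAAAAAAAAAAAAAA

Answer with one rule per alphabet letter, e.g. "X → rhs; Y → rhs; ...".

A->AA, B->BB, C->CB

  step 1 ⇒ step 2: CBCBBBAA ⇒ CB·BB·CB·BB·BB·BB·AA·AA
    A ↦ AA
    B ↦ BB
    C ↦ CB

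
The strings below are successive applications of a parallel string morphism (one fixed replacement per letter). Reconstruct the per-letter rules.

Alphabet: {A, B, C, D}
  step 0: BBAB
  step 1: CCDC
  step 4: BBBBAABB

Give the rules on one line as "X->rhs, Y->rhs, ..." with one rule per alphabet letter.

  step 0 ⇒ step 1: BBAB ⇒ C·C·D·C
    A ↦ D
    B ↦ C
    C ↦ A  (constrained at step 1)
    D ↦ BB  (constrained at step 1)

A->D, B->C, C->A, D->BB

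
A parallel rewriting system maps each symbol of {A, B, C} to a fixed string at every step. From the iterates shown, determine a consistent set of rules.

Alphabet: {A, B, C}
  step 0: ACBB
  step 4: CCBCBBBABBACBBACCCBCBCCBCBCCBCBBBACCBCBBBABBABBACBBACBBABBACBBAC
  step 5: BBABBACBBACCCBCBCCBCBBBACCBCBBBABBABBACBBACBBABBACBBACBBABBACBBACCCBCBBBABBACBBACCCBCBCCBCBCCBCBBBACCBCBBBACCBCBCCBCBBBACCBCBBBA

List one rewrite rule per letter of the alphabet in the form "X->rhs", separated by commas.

A->BCB, B->C, C->BBA

  step 4 ⇒ step 5: CCBCBBBABBACBBACCCBCBCCBCBCCBCBBBACCBCBBBABBABBACBBACBBABBACBBAC ⇒ BBA·BBA·C·BBA·C·C·C·BCB·C·C·BCB·BBA·C·C·BCB·BBA·BBA·BBA·C·BBA·C·BBA·BBA·C·BBA·C·BBA·BBA·C·BBA·C·C·C·BCB·BBA·BBA·C·BBA·C·C·C·BCB·C·C·BCB·C·C·BCB·BBA·C·C·BCB·BBA·C·C·BCB·C·C·BCB·BBA·C·C·BCB·BBA
    A ↦ BCB
    B ↦ C
    C ↦ BBA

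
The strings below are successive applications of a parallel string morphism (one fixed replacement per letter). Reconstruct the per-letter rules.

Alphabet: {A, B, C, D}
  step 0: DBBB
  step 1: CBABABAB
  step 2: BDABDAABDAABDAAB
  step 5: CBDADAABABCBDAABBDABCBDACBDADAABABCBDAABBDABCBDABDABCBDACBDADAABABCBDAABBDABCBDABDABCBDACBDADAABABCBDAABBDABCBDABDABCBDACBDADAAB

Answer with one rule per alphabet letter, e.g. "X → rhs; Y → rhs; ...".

A->DA, B->AB, C->BD, D->CB

  step 1 ⇒ step 2: CBABABAB ⇒ BD·AB·DA·AB·DA·AB·DA·AB
    A ↦ DA
    B ↦ AB
    C ↦ BD
  step 0 ⇒ step 1: DBBB ⇒ CB·AB·AB·AB
    D ↦ CB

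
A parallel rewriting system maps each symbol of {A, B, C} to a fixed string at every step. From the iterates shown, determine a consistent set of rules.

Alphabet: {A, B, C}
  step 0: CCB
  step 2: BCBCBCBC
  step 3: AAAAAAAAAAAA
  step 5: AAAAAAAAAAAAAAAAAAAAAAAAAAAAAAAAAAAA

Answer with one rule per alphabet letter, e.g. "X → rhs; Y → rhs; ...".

A->BC, B->AA, C->A

  step 2 ⇒ step 3: BCBCBCBC ⇒ AA·A·AA·A·AA·A·AA·A
    B ↦ AA
    C ↦ A
    A ↦ BC  (constrained at step 3)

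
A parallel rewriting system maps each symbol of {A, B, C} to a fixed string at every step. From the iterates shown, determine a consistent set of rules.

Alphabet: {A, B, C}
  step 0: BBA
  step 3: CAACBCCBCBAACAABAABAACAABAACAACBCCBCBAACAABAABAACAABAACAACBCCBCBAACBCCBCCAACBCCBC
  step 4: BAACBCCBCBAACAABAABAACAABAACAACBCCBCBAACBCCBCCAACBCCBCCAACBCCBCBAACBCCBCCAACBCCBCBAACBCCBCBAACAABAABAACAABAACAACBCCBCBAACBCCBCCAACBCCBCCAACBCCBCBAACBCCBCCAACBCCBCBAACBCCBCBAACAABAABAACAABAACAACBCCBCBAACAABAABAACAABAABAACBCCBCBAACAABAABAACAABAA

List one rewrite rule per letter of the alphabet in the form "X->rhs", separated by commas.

A->CBC, B->CAA, C->BAA

  step 3 ⇒ step 4: CAACBCCBCBAACAABAABAACAABAACAACBCCBCBAACAABAABAACAABAACAACBCCBCBAACBCCBCCAACBCCBC ⇒ BAA·CBC·CBC·BAA·CAA·BAA·BAA·CAA·BAA·CAA·CBC·CBC·BAA·CBC·CBC·CAA·CBC·CBC·CAA·CBC·CBC·BAA·CBC·CBC·CAA·CBC·CBC·BAA·CBC·CBC·BAA·CAA·BAA·BAA·CAA·BAA·CAA·CBC·CBC·BAA·CBC·CBC·CAA·CBC·CBC·CAA·CBC·CBC·BAA·CBC·CBC·CAA·CBC·CBC·BAA·CBC·CBC·BAA·CAA·BAA·BAA·CAA·BAA·CAA·CBC·CBC·BAA·CAA·BAA·BAA·CAA·BAA·BAA·CBC·CBC·BAA·CAA·BAA·BAA·CAA·BAA
    A ↦ CBC
    B ↦ CAA
    C ↦ BAA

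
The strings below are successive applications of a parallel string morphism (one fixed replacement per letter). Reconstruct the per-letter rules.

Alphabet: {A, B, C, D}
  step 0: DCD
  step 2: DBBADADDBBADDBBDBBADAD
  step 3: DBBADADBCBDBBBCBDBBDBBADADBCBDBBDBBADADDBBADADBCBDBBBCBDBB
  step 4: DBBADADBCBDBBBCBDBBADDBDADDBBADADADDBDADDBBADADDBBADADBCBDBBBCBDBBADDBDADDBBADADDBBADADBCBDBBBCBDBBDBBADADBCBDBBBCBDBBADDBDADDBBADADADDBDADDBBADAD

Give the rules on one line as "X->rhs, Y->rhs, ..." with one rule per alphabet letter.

  step 3 ⇒ step 4: DBBADADBCBDBBBCBDBBDBBADADBCBDBBDBBADADDBBADADBCBDBBBCBDBB ⇒ DBB·AD·AD·BCB·DBB·BCB·DBB·AD·DBD·AD·DBB·AD·AD·AD·DBD·AD·DBB·AD·AD·DBB·AD·AD·BCB·DBB·BCB·DBB·AD·DBD·AD·DBB·AD·AD·DBB·AD·AD·BCB·DBB·BCB·DBB·DBB·AD·AD·BCB·DBB·BCB·DBB·AD·DBD·AD·DBB·AD·AD·AD·DBD·AD·DBB·AD·AD
    A ↦ BCB
    B ↦ AD
    C ↦ DBD
    D ↦ DBB

A->BCB, B->AD, C->DBD, D->DBB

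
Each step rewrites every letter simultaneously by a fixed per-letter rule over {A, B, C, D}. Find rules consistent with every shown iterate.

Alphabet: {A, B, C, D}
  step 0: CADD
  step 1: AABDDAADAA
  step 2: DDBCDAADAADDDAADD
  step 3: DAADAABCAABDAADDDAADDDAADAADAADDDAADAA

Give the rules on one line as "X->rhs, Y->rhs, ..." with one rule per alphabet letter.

A->D, B->BC, C->AAB, D->DAA

  step 2 ⇒ step 3: DDBCDAADAADDDAADD ⇒ DAA·DAA·BC·AAB·DAA·D·D·DAA·D·D·DAA·DAA·DAA·D·D·DAA·DAA
    A ↦ D
    B ↦ BC
    C ↦ AAB
    D ↦ DAA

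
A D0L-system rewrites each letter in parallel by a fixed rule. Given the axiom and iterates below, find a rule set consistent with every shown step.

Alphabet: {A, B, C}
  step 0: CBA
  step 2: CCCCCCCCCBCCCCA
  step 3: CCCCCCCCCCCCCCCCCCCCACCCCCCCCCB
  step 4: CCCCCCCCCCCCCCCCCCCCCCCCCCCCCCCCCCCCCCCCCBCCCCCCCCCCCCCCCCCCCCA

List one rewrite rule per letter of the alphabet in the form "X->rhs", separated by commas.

  step 3 ⇒ step 4: CCCCCCCCCCCCCCCCCCCCACCCCCCCCCB ⇒ CC·CC·CC·CC·CC·CC·CC·CC·CC·CC·CC·CC·CC·CC·CC·CC·CC·CC·CC·CC·CB·CC·CC·CC·CC·CC·CC·CC·CC·CC·CCA
    A ↦ CB
    B ↦ CCA
    C ↦ CC

A->CB, B->CCA, C->CC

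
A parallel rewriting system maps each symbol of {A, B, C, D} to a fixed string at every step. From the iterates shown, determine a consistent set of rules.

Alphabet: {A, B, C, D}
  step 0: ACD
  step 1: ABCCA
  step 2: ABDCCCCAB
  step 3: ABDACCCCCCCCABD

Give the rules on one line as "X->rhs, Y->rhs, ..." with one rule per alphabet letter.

A->AB, B->D, C->CC, D->A

  step 2 ⇒ step 3: ABDCCCCAB ⇒ AB·D·A·CC·CC·CC·CC·AB·D
    A ↦ AB
    B ↦ D
    C ↦ CC
    D ↦ A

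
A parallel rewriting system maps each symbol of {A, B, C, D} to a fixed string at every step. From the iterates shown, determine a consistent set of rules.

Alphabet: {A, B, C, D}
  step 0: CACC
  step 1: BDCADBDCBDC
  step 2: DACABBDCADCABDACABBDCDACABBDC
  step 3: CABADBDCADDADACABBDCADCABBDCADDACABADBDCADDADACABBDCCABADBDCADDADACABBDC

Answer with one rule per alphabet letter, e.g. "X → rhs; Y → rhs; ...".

  step 2 ⇒ step 3: DACABBDCADCABDACABBDCDACABBDC ⇒ CAB·AD·BDC·AD·DA·DA·CAB·BDC·AD·CAB·BDC·AD·DA·CAB·AD·BDC·AD·DA·DA·CAB·BDC·CAB·AD·BDC·AD·DA·DA·CAB·BDC
    A ↦ AD
    B ↦ DA
    C ↦ BDC
    D ↦ CAB

A->AD, B->DA, C->BDC, D->CAB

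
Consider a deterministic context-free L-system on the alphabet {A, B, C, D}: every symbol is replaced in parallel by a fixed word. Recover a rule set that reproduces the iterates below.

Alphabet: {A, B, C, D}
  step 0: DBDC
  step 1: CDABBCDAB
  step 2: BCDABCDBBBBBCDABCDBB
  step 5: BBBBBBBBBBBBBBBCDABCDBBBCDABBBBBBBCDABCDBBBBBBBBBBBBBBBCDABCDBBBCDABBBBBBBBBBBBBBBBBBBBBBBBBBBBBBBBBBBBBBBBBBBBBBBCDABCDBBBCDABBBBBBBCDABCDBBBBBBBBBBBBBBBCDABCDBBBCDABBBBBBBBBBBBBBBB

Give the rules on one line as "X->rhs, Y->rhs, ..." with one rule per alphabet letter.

A->BCD, B->BB, C->B, D->CDA

  step 1 ⇒ step 2: CDABBCDAB ⇒ B·CDA·BCD·BB·BB·B·CDA·BCD·BB
    A ↦ BCD
    B ↦ BB
    C ↦ B
    D ↦ CDA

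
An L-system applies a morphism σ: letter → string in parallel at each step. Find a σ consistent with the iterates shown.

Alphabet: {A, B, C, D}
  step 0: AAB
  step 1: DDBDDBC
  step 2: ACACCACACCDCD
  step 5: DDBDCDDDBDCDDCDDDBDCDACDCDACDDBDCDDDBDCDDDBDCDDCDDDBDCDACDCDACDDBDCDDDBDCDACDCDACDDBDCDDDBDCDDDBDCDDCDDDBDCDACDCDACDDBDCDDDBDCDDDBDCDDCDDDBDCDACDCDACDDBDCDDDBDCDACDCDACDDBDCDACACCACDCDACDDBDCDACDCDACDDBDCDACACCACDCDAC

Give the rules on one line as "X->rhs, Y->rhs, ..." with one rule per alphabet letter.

A->DDB, B->C, C->DCD, D->AC

  step 1 ⇒ step 2: DDBDDBC ⇒ AC·AC·C·AC·AC·C·DCD
    B ↦ C
    C ↦ DCD
    D ↦ AC
  step 0 ⇒ step 1: AAB ⇒ DDB·DDB·C
    A ↦ DDB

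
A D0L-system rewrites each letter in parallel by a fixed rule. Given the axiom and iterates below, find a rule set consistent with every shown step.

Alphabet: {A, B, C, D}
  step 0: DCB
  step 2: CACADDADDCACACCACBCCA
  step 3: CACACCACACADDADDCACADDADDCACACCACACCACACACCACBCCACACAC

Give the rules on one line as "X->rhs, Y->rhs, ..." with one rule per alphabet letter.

  step 2 ⇒ step 3: CACADDADDCACACCACBCCA ⇒ CA·CAC·CA·CAC·ADD·ADD·CAC·ADD·ADD·CA·CAC·CA·CAC·CA·CA·CAC·CA·CBC·CA·CA·CAC
    A ↦ CAC
    B ↦ CBC
    C ↦ CA
    D ↦ ADD

A->CAC, B->CBC, C->CA, D->ADD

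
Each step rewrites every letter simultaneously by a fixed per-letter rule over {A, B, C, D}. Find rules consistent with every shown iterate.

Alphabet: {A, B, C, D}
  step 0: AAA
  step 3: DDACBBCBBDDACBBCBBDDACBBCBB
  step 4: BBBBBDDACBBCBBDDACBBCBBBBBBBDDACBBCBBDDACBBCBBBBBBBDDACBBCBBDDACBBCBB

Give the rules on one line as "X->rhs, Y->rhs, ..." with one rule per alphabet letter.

  step 3 ⇒ step 4: DDACBBCBBDDACBBCBBDDACBBCBB ⇒ BB·BB·B·DDA·CBB·CBB·DDA·CBB·CBB·BB·BB·B·DDA·CBB·CBB·DDA·CBB·CBB·BB·BB·B·DDA·CBB·CBB·DDA·CBB·CBB
    A ↦ B
    B ↦ CBB
    C ↦ DDA
    D ↦ BB

A->B, B->CBB, C->DDA, D->BB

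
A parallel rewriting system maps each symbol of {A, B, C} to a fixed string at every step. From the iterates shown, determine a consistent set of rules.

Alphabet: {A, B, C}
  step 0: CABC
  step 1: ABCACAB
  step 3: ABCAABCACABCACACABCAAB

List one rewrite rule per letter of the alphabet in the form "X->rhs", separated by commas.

  step 0 ⇒ step 1: CABC ⇒ AB·CA·C·AB
    A ↦ CA
    B ↦ C
    C ↦ AB

A->CA, B->C, C->AB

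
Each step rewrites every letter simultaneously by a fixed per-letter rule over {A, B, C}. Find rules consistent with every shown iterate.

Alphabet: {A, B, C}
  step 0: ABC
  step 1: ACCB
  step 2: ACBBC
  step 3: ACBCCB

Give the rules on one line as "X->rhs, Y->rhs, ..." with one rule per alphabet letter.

A->AC, B->C, C->B

  step 2 ⇒ step 3: ACBBC ⇒ AC·B·C·C·B
    A ↦ AC
    B ↦ C
    C ↦ B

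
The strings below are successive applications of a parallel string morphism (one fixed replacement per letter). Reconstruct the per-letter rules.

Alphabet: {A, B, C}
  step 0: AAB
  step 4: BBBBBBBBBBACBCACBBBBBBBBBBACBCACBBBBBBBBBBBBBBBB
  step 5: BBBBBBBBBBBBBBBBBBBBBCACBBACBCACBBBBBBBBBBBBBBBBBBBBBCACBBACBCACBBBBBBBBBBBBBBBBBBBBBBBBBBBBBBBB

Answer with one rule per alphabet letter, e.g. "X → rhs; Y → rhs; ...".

A->BC, B->BB, C->AC

  step 4 ⇒ step 5: BBBBBBBBBBACBCACBBBBBBBBBBACBCACBBBBBBBBBBBBBBBB ⇒ BB·BB·BB·BB·BB·BB·BB·BB·BB·BB·BC·AC·BB·AC·BC·AC·BB·BB·BB·BB·BB·BB·BB·BB·BB·BB·BC·AC·BB·AC·BC·AC·BB·BB·BB·BB·BB·BB·BB·BB·BB·BB·BB·BB·BB·BB·BB·BB
    A ↦ BC
    B ↦ BB
    C ↦ AC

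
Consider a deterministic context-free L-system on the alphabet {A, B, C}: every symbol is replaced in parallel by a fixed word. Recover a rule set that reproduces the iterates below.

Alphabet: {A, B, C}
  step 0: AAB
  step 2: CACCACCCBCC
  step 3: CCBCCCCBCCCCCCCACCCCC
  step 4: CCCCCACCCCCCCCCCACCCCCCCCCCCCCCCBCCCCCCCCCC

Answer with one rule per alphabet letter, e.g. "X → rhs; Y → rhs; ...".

  step 3 ⇒ step 4: CCBCCCCBCCCCCCCACCCCC ⇒ CC·CC·CAC·CC·CC·CC·CC·CAC·CC·CC·CC·CC·CC·CC·CC·B·CC·CC·CC·CC·CC
    A ↦ B
    B ↦ CAC
    C ↦ CC

A->B, B->CAC, C->CC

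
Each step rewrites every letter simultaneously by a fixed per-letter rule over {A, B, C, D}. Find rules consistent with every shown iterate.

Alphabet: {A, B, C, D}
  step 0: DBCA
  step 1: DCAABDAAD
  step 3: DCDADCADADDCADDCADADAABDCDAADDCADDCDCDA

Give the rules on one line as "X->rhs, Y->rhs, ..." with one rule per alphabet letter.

A->AD, B->AAB, C->DA, D->DC

  step 0 ⇒ step 1: DBCA ⇒ DC·AAB·DA·AD
    A ↦ AD
    B ↦ AAB
    C ↦ DA
    D ↦ DC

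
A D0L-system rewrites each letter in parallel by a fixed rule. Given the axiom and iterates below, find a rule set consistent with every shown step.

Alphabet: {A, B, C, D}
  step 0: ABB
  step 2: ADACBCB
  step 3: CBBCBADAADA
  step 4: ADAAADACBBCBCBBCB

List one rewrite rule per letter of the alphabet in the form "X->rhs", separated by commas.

A->CB, B->A, C->AD, D->B

  step 3 ⇒ step 4: CBBCBADAADA ⇒ AD·A·A·AD·A·CB·B·CB·CB·B·CB
    A ↦ CB
    B ↦ A
    C ↦ AD
    D ↦ B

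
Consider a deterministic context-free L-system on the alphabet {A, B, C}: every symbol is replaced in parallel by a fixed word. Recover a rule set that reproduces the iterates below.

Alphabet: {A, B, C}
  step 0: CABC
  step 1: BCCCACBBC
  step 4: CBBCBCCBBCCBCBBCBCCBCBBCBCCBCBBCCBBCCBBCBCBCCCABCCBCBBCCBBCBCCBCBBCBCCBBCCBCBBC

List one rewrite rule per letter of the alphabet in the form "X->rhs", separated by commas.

A->CCA, B->CB, C->BC

  step 0 ⇒ step 1: CABC ⇒ BC·CCA·CB·BC
    A ↦ CCA
    B ↦ CB
    C ↦ BC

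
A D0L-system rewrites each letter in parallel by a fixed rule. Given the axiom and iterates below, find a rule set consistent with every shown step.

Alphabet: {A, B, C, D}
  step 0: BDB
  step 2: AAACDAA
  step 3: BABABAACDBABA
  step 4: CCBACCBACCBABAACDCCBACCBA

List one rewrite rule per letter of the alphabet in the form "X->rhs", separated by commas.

A->BA, B->CC, C->A, D->CD

  step 3 ⇒ step 4: BABABAACDBABA ⇒ CC·BA·CC·BA·CC·BA·BA·A·CD·CC·BA·CC·BA
    A ↦ BA
    B ↦ CC
    C ↦ A
    D ↦ CD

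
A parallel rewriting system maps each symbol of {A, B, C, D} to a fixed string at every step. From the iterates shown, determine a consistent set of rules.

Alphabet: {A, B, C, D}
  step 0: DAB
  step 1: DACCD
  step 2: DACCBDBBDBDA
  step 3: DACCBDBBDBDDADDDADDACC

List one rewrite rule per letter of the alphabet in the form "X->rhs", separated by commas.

A->CC, B->D, C->BDB, D->DA

  step 2 ⇒ step 3: DACCBDBBDBDA ⇒ DA·CC·BDB·BDB·D·DA·D·D·DA·D·DA·CC
    A ↦ CC
    B ↦ D
    C ↦ BDB
    D ↦ DA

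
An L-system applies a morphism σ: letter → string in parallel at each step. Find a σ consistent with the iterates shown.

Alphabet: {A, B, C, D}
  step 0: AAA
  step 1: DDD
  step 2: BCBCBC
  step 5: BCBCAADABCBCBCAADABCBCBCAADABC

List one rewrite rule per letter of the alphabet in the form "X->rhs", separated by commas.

A->D, B->AA, C->DA, D->BC

  step 1 ⇒ step 2: DDD ⇒ BC·BC·BC
    D ↦ BC
  step 0 ⇒ step 1: AAA ⇒ D·D·D
    A ↦ D
    B ↦ AA  (constrained at step 2)
    C ↦ DA  (constrained at step 2)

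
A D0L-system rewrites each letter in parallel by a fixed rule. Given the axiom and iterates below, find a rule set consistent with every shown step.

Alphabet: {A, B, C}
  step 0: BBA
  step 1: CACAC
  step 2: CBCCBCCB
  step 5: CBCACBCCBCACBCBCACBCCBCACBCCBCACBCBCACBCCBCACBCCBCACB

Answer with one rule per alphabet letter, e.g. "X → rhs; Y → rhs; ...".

A->C, B->CA, C->CB

  step 1 ⇒ step 2: CACAC ⇒ CB·C·CB·C·CB
    A ↦ C
    C ↦ CB
  step 0 ⇒ step 1: BBA ⇒ CA·CA·C
    B ↦ CA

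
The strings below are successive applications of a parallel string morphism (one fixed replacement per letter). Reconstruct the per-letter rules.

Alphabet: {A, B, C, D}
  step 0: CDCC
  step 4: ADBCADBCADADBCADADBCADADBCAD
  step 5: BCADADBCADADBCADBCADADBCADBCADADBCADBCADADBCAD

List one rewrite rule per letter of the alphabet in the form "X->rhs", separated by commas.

A->BC, B->A, C->D, D->AD

  step 4 ⇒ step 5: ADBCADBCADADBCADADBCADADBCAD ⇒ BC·AD·A·D·BC·AD·A·D·BC·AD·BC·AD·A·D·BC·AD·BC·AD·A·D·BC·AD·BC·AD·A·D·BC·AD
    A ↦ BC
    B ↦ A
    C ↦ D
    D ↦ AD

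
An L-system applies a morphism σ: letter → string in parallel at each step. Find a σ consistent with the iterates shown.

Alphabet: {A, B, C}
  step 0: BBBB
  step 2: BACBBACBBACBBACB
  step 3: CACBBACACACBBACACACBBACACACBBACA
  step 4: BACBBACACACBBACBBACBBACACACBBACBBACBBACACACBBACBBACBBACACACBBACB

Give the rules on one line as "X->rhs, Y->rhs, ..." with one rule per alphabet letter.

A->CB, B->CA, C->BA

  step 3 ⇒ step 4: CACBBACACACBBACACACBBACACACBBACA ⇒ BA·CB·BA·CA·CA·CB·BA·CB·BA·CB·BA·CA·CA·CB·BA·CB·BA·CB·BA·CA·CA·CB·BA·CB·BA·CB·BA·CA·CA·CB·BA·CB
    A ↦ CB
    B ↦ CA
    C ↦ BA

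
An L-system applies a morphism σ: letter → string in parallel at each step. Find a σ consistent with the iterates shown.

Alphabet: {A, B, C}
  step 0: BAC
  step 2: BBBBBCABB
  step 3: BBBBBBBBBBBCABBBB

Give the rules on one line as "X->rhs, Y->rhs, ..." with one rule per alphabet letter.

A->CA, B->BB, C->B

  step 2 ⇒ step 3: BBBBBCABB ⇒ BB·BB·BB·BB·BB·B·CA·BB·BB
    A ↦ CA
    B ↦ BB
    C ↦ B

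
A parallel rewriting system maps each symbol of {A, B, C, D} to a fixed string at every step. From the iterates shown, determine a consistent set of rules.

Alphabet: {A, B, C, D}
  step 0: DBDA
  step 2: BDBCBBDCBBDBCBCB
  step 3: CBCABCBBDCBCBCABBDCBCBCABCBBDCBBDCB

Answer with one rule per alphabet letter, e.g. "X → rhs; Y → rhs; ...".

  step 2 ⇒ step 3: BDBCBBDCBBDBCBCB ⇒ CB·CAB·CB·BD·CB·CB·CAB·BD·CB·CB·CAB·CB·BD·CB·BD·CB
    B ↦ CB
    C ↦ BD
    D ↦ CAB
    A ↦ B  (constrained at step 0)

A->B, B->CB, C->BD, D->CAB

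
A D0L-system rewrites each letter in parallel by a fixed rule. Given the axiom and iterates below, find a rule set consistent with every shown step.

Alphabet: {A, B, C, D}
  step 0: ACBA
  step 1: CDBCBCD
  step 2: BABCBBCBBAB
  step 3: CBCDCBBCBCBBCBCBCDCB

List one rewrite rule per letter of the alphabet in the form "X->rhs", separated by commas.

  step 2 ⇒ step 3: BABCBBCBBAB ⇒ CB·CD·CB·B·CB·CB·B·CB·CB·CD·CB
    A ↦ CD
    B ↦ CB
    C ↦ B
  step 1 ⇒ step 2: CDBCBCD ⇒ B·AB·CB·B·CB·B·AB
    D ↦ AB

A->CD, B->CB, C->B, D->AB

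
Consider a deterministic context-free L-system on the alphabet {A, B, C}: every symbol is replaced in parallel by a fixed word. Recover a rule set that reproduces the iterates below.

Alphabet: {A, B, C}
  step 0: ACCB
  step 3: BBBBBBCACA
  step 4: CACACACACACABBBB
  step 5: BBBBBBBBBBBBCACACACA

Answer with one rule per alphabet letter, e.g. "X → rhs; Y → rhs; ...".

A->B, B->CA, C->B

  step 4 ⇒ step 5: CACACACACACABBBB ⇒ B·B·B·B·B·B·B·B·B·B·B·B·CA·CA·CA·CA
    A ↦ B
    B ↦ CA
    C ↦ B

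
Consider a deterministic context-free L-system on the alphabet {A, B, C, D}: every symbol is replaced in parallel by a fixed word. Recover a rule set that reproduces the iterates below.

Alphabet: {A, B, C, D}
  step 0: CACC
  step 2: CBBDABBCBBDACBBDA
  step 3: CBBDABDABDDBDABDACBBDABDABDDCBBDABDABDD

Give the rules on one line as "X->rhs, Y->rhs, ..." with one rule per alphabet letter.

  step 2 ⇒ step 3: CBBDABBCBBDACBBDA ⇒ CB·BDA·BDA·B·DD·BDA·BDA·CB·BDA·BDA·B·DD·CB·BDA·BDA·B·DD
    A ↦ DD
    B ↦ BDA
    C ↦ CB
    D ↦ B

A->DD, B->BDA, C->CB, D->B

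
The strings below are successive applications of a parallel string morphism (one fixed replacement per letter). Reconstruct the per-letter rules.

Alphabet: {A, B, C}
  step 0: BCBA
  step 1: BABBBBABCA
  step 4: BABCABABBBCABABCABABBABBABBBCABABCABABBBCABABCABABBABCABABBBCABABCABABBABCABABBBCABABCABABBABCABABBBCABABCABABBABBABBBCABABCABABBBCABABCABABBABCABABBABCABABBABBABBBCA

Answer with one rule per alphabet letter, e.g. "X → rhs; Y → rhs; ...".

A->CA, B->BAB, C->BB

  step 0 ⇒ step 1: BCBA ⇒ BAB·BB·BAB·CA
    A ↦ CA
    B ↦ BAB
    C ↦ BB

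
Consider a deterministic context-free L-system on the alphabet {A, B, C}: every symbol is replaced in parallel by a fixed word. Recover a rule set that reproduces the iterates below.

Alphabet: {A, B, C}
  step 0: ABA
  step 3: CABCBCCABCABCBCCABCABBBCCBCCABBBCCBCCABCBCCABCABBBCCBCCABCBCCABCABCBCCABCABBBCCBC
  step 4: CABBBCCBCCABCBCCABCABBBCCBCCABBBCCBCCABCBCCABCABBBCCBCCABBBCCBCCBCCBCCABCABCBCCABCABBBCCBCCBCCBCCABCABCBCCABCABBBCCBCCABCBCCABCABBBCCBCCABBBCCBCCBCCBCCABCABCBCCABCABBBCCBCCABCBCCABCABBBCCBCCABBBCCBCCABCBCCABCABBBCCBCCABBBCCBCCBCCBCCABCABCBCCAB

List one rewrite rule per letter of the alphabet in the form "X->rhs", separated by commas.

A->BBC, B->CBC, C->CAB

  step 3 ⇒ step 4: CABCBCCABCABCBCCABCABBBCCBCCABBBCCBCCABCBCCABCABBBCCBCCABCBCCABCABCBCCABCABBBCCBC ⇒ CAB·BBC·CBC·CAB·CBC·CAB·CAB·BBC·CBC·CAB·BBC·CBC·CAB·CBC·CAB·CAB·BBC·CBC·CAB·BBC·CBC·CBC·CBC·CAB·CAB·CBC·CAB·CAB·BBC·CBC·CBC·CBC·CAB·CAB·CBC·CAB·CAB·BBC·CBC·CAB·CBC·CAB·CAB·BBC·CBC·CAB·BBC·CBC·CBC·CBC·CAB·CAB·CBC·CAB·CAB·BBC·CBC·CAB·CBC·CAB·CAB·BBC·CBC·CAB·BBC·CBC·CAB·CBC·CAB·CAB·BBC·CBC·CAB·BBC·CBC·CBC·CBC·CAB·CAB·CBC·CAB
    A ↦ BBC
    B ↦ CBC
    C ↦ CAB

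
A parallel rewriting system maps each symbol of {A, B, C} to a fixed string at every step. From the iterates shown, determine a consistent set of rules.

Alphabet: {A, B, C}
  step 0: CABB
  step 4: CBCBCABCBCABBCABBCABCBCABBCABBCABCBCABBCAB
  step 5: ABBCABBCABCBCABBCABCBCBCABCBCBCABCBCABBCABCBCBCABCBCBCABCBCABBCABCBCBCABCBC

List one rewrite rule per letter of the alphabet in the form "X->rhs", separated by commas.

  step 4 ⇒ step 5: CBCBCABCBCABBCABBCABCBCABBCABBCABCBCABBCAB ⇒ AB·BC·AB·BC·AB·C·BC·AB·BC·AB·C·BC·BC·AB·C·BC·BC·AB·C·BC·AB·BC·AB·C·BC·BC·AB·C·BC·BC·AB·C·BC·AB·BC·AB·C·BC·BC·AB·C·BC
    A ↦ C
    B ↦ BC
    C ↦ AB

A->C, B->BC, C->AB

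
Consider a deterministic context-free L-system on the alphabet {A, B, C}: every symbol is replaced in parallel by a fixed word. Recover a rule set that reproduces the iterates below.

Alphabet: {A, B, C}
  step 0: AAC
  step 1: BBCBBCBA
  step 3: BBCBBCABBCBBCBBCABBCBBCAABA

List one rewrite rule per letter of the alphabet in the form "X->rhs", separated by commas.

  step 0 ⇒ step 1: AAC ⇒ BBC·BBC·BA
    A ↦ BBC
    C ↦ BA
    B ↦ A  (constrained at step 1)

A->BBC, B->A, C->BA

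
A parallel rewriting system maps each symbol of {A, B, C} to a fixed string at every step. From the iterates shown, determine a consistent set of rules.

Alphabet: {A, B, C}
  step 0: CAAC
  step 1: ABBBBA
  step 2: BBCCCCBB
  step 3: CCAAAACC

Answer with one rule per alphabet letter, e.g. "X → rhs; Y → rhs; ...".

A->BB, B->C, C->A

  step 2 ⇒ step 3: BBCCCCBB ⇒ C·C·A·A·A·A·C·C
    B ↦ C
    C ↦ A
  step 0 ⇒ step 1: CAAC ⇒ A·BB·BB·A
    A ↦ BB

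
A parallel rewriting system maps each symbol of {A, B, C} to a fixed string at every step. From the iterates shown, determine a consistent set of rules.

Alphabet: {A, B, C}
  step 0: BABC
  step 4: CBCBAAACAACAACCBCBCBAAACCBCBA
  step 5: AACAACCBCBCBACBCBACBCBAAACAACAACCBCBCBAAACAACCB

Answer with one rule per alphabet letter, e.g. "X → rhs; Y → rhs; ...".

A->CB, B->AC, C->A

  step 4 ⇒ step 5: CBCBAAACAACAACCBCBCBAAACCBCBA ⇒ A·AC·A·AC·CB·CB·CB·A·CB·CB·A·CB·CB·A·A·AC·A·AC·A·AC·CB·CB·CB·A·A·AC·A·AC·CB
    A ↦ CB
    B ↦ AC
    C ↦ A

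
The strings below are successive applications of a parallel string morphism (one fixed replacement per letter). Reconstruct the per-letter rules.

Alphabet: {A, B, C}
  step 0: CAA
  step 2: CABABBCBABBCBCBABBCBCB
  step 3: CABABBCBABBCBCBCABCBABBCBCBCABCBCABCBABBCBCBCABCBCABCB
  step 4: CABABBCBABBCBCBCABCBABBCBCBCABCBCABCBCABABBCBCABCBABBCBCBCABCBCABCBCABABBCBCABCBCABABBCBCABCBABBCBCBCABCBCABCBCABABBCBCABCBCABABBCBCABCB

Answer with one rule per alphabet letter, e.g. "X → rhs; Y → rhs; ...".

A->ABB, B->CB, C->CAB

  step 3 ⇒ step 4: CABABBCBABBCBCBCABCBABBCBCBCABCBCABCBABBCBCBCABCBCABCB ⇒ CAB·ABB·CB·ABB·CB·CB·CAB·CB·ABB·CB·CB·CAB·CB·CAB·CB·CAB·ABB·CB·CAB·CB·ABB·CB·CB·CAB·CB·CAB·CB·CAB·ABB·CB·CAB·CB·CAB·ABB·CB·CAB·CB·ABB·CB·CB·CAB·CB·CAB·CB·CAB·ABB·CB·CAB·CB·CAB·ABB·CB·CAB·CB
    A ↦ ABB
    B ↦ CB
    C ↦ CAB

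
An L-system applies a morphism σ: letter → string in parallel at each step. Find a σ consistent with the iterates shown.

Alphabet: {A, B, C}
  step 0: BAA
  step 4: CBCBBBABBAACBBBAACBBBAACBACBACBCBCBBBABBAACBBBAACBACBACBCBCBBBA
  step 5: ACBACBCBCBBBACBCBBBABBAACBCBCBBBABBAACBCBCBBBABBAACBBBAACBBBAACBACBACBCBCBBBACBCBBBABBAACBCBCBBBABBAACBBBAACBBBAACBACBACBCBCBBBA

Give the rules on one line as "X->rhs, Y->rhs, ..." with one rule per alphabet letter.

A->BBA, B->CB, C->A

  step 4 ⇒ step 5: CBCBBBABBAACBBBAACBBBAACBACBACBCBCBBBABBAACBBBAACBACBACBCBCBBBA ⇒ A·CB·A·CB·CB·CB·BBA·CB·CB·BBA·BBA·A·CB·CB·CB·BBA·BBA·A·CB·CB·CB·BBA·BBA·A·CB·BBA·A·CB·BBA·A·CB·A·CB·A·CB·CB·CB·BBA·CB·CB·BBA·BBA·A·CB·CB·CB·BBA·BBA·A·CB·BBA·A·CB·BBA·A·CB·A·CB·A·CB·CB·CB·BBA
    A ↦ BBA
    B ↦ CB
    C ↦ A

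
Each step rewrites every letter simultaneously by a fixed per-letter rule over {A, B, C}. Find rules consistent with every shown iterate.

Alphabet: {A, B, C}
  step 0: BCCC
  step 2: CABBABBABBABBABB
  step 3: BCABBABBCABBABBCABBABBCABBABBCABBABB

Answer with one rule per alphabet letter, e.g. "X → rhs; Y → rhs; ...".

A->C, B->ABB, C->B

  step 2 ⇒ step 3: CABBABBABBABBABB ⇒ B·C·ABB·ABB·C·ABB·ABB·C·ABB·ABB·C·ABB·ABB·C·ABB·ABB
    A ↦ C
    B ↦ ABB
    C ↦ B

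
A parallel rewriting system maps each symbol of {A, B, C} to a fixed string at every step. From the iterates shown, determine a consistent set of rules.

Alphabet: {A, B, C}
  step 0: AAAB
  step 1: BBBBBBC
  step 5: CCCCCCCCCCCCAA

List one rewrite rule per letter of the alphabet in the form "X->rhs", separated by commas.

  step 0 ⇒ step 1: AAAB ⇒ BB·BB·BB·C
    A ↦ BB
    B ↦ C
    C ↦ A  (constrained at step 1)

A->BB, B->C, C->A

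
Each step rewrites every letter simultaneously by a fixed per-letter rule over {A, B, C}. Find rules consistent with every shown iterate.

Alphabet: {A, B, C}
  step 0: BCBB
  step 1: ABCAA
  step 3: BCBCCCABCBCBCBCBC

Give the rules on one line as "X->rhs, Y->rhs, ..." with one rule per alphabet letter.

  step 0 ⇒ step 1: BCBB ⇒ A·BC·A·A
    B ↦ A
    C ↦ BC
    A ↦ CC  (constrained at step 1)

A->CC, B->A, C->BC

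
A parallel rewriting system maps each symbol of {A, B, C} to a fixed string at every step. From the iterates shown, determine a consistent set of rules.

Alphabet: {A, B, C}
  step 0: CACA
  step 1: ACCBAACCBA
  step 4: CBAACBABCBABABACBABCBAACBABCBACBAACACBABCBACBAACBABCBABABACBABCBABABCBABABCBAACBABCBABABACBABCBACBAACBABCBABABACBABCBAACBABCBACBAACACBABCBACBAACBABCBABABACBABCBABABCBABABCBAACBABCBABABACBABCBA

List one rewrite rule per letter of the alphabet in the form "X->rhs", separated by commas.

A->CBA, B->BAB, C->AC

  step 0 ⇒ step 1: CACA ⇒ AC·CBA·AC·CBA
    A ↦ CBA
    C ↦ AC
    B ↦ BAB  (constrained at step 1)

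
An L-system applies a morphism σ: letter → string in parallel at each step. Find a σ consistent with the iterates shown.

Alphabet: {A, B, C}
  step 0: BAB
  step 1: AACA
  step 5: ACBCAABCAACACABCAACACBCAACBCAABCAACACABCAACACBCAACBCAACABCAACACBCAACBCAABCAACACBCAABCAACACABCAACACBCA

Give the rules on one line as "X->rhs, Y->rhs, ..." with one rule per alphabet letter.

A->AC, B->A, C->BCA

  step 0 ⇒ step 1: BAB ⇒ A·AC·A
    A ↦ AC
    B ↦ A
    C ↦ BCA  (constrained at step 1)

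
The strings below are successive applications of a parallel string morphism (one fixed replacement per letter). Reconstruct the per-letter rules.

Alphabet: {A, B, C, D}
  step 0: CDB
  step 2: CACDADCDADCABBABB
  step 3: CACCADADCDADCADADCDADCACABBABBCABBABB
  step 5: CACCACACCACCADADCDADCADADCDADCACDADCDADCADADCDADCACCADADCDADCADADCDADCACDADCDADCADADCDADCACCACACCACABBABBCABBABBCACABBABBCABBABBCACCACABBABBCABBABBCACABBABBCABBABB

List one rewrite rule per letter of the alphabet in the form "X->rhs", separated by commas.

A->C, B->ABB, C->CA, D->DAD

  step 2 ⇒ step 3: CACDADCDADCABBABB ⇒ CA·C·CA·DAD·C·DAD·CA·DAD·C·DAD·CA·C·ABB·ABB·C·ABB·ABB
    A ↦ C
    B ↦ ABB
    C ↦ CA
    D ↦ DAD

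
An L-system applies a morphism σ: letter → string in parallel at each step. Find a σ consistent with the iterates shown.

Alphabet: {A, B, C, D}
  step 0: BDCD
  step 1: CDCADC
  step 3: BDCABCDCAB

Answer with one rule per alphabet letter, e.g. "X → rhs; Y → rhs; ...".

  step 0 ⇒ step 1: BDCD ⇒ C·DC·A·DC
    B ↦ C
    C ↦ A
    D ↦ DC
    A ↦ B  (constrained at step 1)

A->B, B->C, C->A, D->DC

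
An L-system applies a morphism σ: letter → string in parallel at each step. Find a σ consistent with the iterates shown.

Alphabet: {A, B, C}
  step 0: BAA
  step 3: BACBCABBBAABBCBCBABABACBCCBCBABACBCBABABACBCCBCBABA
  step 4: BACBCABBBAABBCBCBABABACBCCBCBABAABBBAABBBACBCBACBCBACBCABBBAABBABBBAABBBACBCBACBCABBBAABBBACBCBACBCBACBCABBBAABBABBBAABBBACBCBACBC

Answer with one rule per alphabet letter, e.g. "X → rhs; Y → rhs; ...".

  step 3 ⇒ step 4: BACBCABBBAABBCBCBABABACBCCBCBABACBCBABABACBCCBCBABA ⇒ BA·CBC·ABB·BA·ABB·CBC·BA·BA·BA·CBC·CBC·BA·BA·ABB·BA·ABB·BA·CBC·BA·CBC·BA·CBC·ABB·BA·ABB·ABB·BA·ABB·BA·CBC·BA·CBC·ABB·BA·ABB·BA·CBC·BA·CBC·BA·CBC·ABB·BA·ABB·ABB·BA·ABB·BA·CBC·BA·CBC
    A ↦ CBC
    B ↦ BA
    C ↦ ABB

A->CBC, B->BA, C->ABB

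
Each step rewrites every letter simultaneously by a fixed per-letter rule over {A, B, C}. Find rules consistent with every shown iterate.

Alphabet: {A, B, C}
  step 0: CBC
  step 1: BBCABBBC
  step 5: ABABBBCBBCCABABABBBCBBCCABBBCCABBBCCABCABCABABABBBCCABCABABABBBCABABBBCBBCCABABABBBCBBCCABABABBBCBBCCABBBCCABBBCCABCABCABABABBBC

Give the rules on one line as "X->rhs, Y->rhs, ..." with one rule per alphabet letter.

A->C, B->AB, C->BBC

  step 0 ⇒ step 1: CBC ⇒ BBC·AB·BBC
    B ↦ AB
    C ↦ BBC
    A ↦ C  (constrained at step 1)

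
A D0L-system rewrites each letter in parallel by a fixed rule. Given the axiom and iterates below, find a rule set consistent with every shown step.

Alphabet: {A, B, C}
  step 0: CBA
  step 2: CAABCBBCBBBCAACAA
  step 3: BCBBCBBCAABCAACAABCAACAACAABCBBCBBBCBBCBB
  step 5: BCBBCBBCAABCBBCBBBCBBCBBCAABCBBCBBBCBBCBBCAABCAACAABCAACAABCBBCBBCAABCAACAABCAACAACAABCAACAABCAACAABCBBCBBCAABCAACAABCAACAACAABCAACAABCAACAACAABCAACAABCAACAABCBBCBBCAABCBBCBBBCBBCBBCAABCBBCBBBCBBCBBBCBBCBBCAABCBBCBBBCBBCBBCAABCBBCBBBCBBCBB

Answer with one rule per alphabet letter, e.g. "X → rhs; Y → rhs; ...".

A->CBB, B->CAA, C->B

  step 2 ⇒ step 3: CAABCBBCBBBCAACAA ⇒ B·CBB·CBB·CAA·B·CAA·CAA·B·CAA·CAA·CAA·B·CBB·CBB·B·CBB·CBB
    A ↦ CBB
    B ↦ CAA
    C ↦ B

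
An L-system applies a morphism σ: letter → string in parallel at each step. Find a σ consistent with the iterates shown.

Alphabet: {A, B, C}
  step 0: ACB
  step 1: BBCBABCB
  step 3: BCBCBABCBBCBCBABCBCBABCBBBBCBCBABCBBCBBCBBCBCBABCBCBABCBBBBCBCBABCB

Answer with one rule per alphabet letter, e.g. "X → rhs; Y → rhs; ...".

  step 0 ⇒ step 1: ACB ⇒ BB·CBA·BCB
    A ↦ BB
    B ↦ BCB
    C ↦ CBA

A->BB, B->BCB, C->CBA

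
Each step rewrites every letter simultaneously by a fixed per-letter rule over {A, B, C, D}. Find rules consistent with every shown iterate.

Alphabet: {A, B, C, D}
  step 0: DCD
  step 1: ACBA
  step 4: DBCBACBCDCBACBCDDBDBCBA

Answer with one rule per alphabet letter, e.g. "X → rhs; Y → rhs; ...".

A->DB, B->CD, C->CB, D->A

  step 0 ⇒ step 1: DCD ⇒ A·CB·A
    C ↦ CB
    D ↦ A
    A ↦ DB  (constrained at step 1)
    B ↦ CD  (constrained at step 1)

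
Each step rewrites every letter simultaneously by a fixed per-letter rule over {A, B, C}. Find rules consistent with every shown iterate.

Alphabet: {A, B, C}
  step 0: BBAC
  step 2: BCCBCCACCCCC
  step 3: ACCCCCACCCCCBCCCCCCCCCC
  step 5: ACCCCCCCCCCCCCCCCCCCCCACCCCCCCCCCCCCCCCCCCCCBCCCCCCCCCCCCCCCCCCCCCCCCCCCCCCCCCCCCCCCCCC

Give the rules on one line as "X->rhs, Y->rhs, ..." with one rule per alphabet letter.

A->B, B->AC, C->CC

  step 2 ⇒ step 3: BCCBCCACCCCC ⇒ AC·CC·CC·AC·CC·CC·B·CC·CC·CC·CC·CC
    A ↦ B
    B ↦ AC
    C ↦ CC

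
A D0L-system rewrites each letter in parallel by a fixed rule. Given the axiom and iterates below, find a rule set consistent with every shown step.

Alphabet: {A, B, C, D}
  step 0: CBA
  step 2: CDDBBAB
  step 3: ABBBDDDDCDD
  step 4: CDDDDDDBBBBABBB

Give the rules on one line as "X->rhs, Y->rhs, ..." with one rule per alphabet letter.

  step 3 ⇒ step 4: ABBBDDDDCDD ⇒ C·DD·DD·DD·B·B·B·B·AB·B·B
    A ↦ C
    B ↦ DD
    C ↦ AB
    D ↦ B

A->C, B->DD, C->AB, D->B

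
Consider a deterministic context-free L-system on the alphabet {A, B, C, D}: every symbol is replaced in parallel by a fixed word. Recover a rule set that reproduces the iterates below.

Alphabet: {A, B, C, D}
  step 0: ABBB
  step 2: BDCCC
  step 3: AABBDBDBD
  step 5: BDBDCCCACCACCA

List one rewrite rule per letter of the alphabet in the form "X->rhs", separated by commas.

A->C, B->A, C->BD, D->AB

  step 2 ⇒ step 3: BDCCC ⇒ A·AB·BD·BD·BD
    B ↦ A
    C ↦ BD
    D ↦ AB
    A ↦ C  (constrained at step 0)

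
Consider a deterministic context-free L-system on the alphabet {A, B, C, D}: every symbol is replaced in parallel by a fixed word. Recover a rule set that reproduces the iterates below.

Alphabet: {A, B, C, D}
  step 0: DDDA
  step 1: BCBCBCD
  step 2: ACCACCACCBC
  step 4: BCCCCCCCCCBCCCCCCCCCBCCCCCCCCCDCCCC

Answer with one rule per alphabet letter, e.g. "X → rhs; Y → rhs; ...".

A->D, B->A, C->CC, D->BC

  step 1 ⇒ step 2: BCBCBCD ⇒ A·CC·A·CC·A·CC·BC
    B ↦ A
    C ↦ CC
    D ↦ BC
  step 0 ⇒ step 1: DDDA ⇒ BC·BC·BC·D
    A ↦ D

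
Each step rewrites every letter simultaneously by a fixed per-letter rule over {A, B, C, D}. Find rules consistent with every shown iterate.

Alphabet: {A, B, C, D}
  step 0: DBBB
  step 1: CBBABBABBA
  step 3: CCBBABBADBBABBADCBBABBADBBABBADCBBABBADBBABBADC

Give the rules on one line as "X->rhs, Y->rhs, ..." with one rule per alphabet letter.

A->D, B->BBA, C->DD, D->C

  step 0 ⇒ step 1: DBBB ⇒ C·BBA·BBA·BBA
    B ↦ BBA
    D ↦ C
    A ↦ D  (constrained at step 1)
    C ↦ DD  (constrained at step 1)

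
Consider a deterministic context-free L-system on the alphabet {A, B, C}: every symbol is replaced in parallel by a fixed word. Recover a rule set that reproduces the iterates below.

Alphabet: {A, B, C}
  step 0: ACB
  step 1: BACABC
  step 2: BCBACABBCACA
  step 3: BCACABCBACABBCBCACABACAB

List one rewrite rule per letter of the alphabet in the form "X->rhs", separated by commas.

A->B, B->BC, C->ACA

  step 2 ⇒ step 3: BCBACABBCACA ⇒ BC·ACA·BC·B·ACA·B·BC·BC·ACA·B·ACA·B
    A ↦ B
    B ↦ BC
    C ↦ ACA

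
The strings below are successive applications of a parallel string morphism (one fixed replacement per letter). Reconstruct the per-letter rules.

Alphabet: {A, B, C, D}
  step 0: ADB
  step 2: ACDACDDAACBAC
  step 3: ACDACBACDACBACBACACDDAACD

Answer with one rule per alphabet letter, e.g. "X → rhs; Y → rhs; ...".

A->AC, B->DA, C->D, D->ACB

  step 2 ⇒ step 3: ACDACDDAACBAC ⇒ AC·D·ACB·AC·D·ACB·ACB·AC·AC·D·DA·AC·D
    A ↦ AC
    B ↦ DA
    C ↦ D
    D ↦ ACB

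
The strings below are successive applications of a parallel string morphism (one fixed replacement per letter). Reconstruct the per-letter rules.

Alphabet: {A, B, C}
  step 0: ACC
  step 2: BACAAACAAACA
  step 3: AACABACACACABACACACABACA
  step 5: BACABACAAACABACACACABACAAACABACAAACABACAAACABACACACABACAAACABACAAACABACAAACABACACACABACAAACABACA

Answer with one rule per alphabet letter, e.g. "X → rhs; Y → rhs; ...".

A->CA, B->AA, C->BA

  step 2 ⇒ step 3: BACAAACAAACA ⇒ AA·CA·BA·CA·CA·CA·BA·CA·CA·CA·BA·CA
    A ↦ CA
    B ↦ AA
    C ↦ BA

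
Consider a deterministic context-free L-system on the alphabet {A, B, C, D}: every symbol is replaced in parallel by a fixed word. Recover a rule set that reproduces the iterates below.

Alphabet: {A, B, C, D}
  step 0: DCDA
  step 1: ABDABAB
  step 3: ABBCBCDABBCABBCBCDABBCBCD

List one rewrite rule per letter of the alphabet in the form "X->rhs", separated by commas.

  step 0 ⇒ step 1: DCDA ⇒ AB·D·AB·AB
    A ↦ AB
    C ↦ D
    D ↦ AB
    B ↦ BC  (constrained at step 1)

A->AB, B->BC, C->D, D->AB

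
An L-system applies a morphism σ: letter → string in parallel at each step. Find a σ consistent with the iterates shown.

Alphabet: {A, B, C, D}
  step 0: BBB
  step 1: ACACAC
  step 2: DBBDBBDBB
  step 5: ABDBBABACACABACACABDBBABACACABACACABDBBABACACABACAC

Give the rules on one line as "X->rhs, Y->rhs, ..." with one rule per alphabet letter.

A->D, B->AC, C->BB, D->AB

  step 1 ⇒ step 2: ACACAC ⇒ D·BB·D·BB·D·BB
    A ↦ D
    C ↦ BB
  step 0 ⇒ step 1: BBB ⇒ AC·AC·AC
    B ↦ AC
    D ↦ AB  (constrained at step 2)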